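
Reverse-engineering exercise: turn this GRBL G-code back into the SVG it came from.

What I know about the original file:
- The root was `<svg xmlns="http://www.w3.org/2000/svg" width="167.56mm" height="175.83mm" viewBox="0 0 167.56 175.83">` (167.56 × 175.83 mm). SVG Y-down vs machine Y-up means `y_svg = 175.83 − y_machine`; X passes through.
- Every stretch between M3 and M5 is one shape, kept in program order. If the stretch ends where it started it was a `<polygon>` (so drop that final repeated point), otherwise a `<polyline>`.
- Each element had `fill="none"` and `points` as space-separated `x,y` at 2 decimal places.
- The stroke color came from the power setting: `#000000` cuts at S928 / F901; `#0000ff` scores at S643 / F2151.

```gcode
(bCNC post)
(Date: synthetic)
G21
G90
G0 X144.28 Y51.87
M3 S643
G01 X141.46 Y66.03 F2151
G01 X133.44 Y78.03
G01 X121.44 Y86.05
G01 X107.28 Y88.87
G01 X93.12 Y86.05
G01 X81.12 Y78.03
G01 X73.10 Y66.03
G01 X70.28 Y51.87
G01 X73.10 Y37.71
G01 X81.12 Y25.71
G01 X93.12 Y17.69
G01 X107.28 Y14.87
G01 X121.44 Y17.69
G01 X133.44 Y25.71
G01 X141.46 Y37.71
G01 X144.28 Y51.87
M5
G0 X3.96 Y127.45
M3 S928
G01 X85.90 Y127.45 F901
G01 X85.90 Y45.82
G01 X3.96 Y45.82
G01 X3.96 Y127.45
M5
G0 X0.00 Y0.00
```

<svg xmlns="http://www.w3.org/2000/svg" width="167.56mm" height="175.83mm" viewBox="0 0 167.56 175.83">
  <polygon points="144.28,123.96 141.46,109.80 133.44,97.80 121.44,89.78 107.28,86.96 93.12,89.78 81.12,97.80 73.10,109.80 70.28,123.96 73.10,138.12 81.12,150.12 93.12,158.14 107.28,160.96 121.44,158.14 133.44,150.12 141.46,138.12" fill="none" stroke="#0000ff"/>
  <polygon points="3.96,48.38 85.90,48.38 85.90,130.01 3.96,130.01" fill="none" stroke="#000000"/>
</svg>

Each laser-on run becomes one SVG element. Flip Y back into SVG space with y_svg = 175.83 − y_machine.

Run 1: the run's S643 means `#0000ff` (score). The run returns to its start, so emit a `<polygon>` with points (Y-flipped): 144.28,123.96 141.46,109.80 133.44,97.80 121.44,89.78 107.28,86.96 93.12,89.78 81.12,97.80 73.10,109.80 70.28,123.96 73.10,138.12 81.12,150.12 93.12,158.14 107.28,160.96 121.44,158.14 133.44,150.12 141.46,138.12.

Run 2: S928 ⇒ cut layer `#000000`. The run returns to its start, so emit a `<polygon>` with points (Y-flipped): 3.96,48.38 85.90,48.38 85.90,130.01 3.96,130.01.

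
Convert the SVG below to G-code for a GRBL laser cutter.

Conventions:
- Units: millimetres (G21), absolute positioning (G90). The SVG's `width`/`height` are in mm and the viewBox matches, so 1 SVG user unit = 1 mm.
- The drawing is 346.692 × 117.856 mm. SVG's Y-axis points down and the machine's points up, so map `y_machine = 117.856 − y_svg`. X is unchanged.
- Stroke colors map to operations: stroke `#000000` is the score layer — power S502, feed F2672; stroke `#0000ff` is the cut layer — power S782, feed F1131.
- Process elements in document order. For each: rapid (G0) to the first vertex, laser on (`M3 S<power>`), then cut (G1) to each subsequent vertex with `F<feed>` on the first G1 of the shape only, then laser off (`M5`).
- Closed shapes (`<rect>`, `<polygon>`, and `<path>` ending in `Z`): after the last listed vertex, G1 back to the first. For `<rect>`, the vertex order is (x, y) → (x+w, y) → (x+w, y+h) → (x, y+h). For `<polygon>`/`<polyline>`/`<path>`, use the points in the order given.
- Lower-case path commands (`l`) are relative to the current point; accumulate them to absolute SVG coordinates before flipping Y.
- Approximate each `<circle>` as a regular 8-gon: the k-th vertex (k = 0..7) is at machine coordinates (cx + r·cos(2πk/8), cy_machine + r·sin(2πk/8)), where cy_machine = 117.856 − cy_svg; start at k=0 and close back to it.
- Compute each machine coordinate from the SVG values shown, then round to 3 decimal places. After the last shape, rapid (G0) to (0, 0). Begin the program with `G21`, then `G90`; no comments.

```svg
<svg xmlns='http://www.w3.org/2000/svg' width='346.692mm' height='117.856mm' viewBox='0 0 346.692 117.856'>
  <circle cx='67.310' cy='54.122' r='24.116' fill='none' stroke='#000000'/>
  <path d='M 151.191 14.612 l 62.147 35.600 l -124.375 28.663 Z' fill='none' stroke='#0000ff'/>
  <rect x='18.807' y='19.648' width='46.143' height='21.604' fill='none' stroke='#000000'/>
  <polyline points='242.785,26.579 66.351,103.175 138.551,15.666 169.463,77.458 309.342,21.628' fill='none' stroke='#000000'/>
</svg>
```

Since the viewBox matches the mm dimensions, user units are millimetres directly. The only transform is the Y-flip y_m = 117.856 − y_svg.

Shape 1 is a circle drawn with `<circle>`. Its stroke #000000 means score at S502, F2672. After flipping Y the toolpath is (91.426,63.734) → (84.363,80.787) → (67.310,87.850) → (50.257,80.787) → (43.194,63.734) → (50.257,46.681) → (67.310,39.618) → (84.363,46.681) → (91.426,63.734), returning to the start.

Shape 2 is a closed polygon drawn with `<path>`. Its stroke #0000ff means cut at S782, F1131. After flipping Y the toolpath is (151.191,103.244) → (213.338,67.644) → (88.963,38.981) → (151.191,103.244), returning to the start.

Shape 3 is a rectangle drawn with `<rect>`. Its stroke #000000 means score at S502, F2672. After flipping Y the toolpath is (18.807,98.208) → (64.950,98.208) → (64.950,76.604) → (18.807,76.604) → (18.807,98.208), returning to the start.

Shape 4 is a open polyline drawn with `<polyline>`. Its stroke #000000 means score at S502, F2672. After flipping Y the toolpath is (242.785,91.277) → (66.351,14.681) → (138.551,102.190) → (169.463,40.398) → (309.342,96.228).

G21
G90
G0 X91.426 Y63.734
M3 S502
G1 X84.363 Y80.787 F2672
G1 X67.310 Y87.850
G1 X50.257 Y80.787
G1 X43.194 Y63.734
G1 X50.257 Y46.681
G1 X67.310 Y39.618
G1 X84.363 Y46.681
G1 X91.426 Y63.734
M5
G0 X151.191 Y103.244
M3 S782
G1 X213.338 Y67.644 F1131
G1 X88.963 Y38.981
G1 X151.191 Y103.244
M5
G0 X18.807 Y98.208
M3 S502
G1 X64.950 Y98.208 F2672
G1 X64.950 Y76.604
G1 X18.807 Y76.604
G1 X18.807 Y98.208
M5
G0 X242.785 Y91.277
M3 S502
G1 X66.351 Y14.681 F2672
G1 X138.551 Y102.190
G1 X169.463 Y40.398
G1 X309.342 Y96.228
M5
G0 X0.000 Y0.000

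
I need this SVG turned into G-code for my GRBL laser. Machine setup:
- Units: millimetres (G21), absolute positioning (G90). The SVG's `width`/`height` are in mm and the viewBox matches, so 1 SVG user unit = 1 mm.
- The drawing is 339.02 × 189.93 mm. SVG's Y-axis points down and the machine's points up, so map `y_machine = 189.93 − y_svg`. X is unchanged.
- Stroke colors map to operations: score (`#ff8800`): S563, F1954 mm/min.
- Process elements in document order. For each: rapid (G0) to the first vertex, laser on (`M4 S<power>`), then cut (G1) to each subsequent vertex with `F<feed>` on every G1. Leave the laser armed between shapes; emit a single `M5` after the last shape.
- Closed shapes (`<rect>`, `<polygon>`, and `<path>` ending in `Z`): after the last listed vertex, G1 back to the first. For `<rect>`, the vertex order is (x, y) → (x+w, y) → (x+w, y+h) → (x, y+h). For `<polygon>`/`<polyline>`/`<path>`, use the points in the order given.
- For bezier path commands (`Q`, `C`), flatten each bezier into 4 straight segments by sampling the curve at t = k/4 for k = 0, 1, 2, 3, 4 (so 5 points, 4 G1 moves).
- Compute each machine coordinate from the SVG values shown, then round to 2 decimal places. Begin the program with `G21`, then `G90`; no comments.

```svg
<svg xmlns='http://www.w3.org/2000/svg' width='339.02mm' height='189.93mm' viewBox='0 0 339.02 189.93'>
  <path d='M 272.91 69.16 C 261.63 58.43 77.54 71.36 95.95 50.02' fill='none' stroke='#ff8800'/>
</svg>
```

1 u = 1 mm; y_m = 189.93 − y.

[1] `<path>` cubic bezier, #ff8800→score S563 F1954: (272.91,120.77) → (237.91,125.29) → (173.30,126.36) → (114.25,129.43) → (95.95,139.91)

G21
G90
G0 X272.91 Y120.77
M4 S563
G1 X237.91 Y125.29 F1954
G1 X173.30 Y126.36 F1954
G1 X114.25 Y129.43 F1954
G1 X95.95 Y139.91 F1954
M5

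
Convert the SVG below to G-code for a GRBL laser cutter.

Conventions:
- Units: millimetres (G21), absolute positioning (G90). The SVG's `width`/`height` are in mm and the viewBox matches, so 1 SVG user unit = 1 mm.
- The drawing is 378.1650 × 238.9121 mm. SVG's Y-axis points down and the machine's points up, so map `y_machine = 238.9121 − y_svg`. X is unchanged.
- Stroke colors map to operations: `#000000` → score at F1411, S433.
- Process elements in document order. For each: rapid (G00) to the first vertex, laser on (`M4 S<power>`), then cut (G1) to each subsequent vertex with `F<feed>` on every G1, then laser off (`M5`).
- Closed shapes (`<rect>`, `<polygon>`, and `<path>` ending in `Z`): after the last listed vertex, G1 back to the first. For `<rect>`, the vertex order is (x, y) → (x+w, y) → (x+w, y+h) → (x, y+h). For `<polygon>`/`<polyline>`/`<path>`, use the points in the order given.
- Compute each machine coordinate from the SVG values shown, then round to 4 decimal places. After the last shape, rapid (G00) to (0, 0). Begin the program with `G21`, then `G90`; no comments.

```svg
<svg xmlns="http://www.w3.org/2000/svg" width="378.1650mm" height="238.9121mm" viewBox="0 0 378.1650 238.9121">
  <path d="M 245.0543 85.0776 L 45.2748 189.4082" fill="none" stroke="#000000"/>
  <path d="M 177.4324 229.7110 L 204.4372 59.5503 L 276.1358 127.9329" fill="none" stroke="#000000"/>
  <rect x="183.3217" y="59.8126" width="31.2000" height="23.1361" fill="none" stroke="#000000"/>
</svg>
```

1 u = 1 mm; y_m = 238.9121 − y.

[1] `<path>` line segment, #000000→score S433 F1411: (245.0543,153.8345) → (45.2748,49.5039)

[2] `<path>` open polyline, #000000→score S433 F1411: (177.4324,9.2011) → (204.4372,179.3618) → (276.1358,110.9792)

[3] `<rect>` rectangle, #000000→score S433 F1411: (183.3217,179.0995) → (214.5217,179.0995) → (214.5217,155.9634) → (183.3217,155.9634) → (183.3217,179.0995) (closed)

G21
G90
G00 X245.0543 Y153.8345
M4 S433
G1 X45.2748 Y49.5039 F1411
M5
G00 X177.4324 Y9.2011
M4 S433
G1 X204.4372 Y179.3618 F1411
G1 X276.1358 Y110.9792 F1411
M5
G00 X183.3217 Y179.0995
M4 S433
G1 X214.5217 Y179.0995 F1411
G1 X214.5217 Y155.9634 F1411
G1 X183.3217 Y155.9634 F1411
G1 X183.3217 Y179.0995 F1411
M5
G00 X0.0000 Y0.0000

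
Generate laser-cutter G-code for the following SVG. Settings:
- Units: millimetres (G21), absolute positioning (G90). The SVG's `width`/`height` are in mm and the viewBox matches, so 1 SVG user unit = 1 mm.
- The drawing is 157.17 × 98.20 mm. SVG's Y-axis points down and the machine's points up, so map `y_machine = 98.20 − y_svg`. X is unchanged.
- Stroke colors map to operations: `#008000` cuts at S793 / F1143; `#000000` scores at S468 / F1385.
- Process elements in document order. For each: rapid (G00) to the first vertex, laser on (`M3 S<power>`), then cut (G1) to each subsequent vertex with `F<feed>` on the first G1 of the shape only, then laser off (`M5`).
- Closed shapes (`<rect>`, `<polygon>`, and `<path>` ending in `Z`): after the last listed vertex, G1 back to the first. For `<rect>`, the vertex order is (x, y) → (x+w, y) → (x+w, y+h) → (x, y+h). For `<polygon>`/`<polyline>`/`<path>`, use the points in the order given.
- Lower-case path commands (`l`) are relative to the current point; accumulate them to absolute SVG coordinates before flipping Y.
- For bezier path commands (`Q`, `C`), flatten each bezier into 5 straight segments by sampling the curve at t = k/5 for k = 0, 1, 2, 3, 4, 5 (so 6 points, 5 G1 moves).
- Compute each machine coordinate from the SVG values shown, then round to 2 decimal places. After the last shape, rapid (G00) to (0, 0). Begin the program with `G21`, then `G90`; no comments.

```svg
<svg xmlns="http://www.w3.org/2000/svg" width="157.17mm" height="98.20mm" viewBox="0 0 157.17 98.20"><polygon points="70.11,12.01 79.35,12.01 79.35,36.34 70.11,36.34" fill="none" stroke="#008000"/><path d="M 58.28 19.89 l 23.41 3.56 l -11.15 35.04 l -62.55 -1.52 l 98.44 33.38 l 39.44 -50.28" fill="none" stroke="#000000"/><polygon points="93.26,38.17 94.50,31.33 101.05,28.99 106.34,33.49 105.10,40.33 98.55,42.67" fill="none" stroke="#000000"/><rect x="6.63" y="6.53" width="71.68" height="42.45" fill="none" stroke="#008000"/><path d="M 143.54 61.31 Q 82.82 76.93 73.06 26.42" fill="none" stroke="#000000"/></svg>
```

G21
G90
G00 X70.11 Y86.19
M3 S793
G1 X79.35 Y86.19 F1143
G1 X79.35 Y61.86
G1 X70.11 Y61.86
G1 X70.11 Y86.19
M5
G00 X58.28 Y78.31
M3 S468
G1 X81.69 Y74.75 F1385
G1 X70.54 Y39.71
G1 X7.99 Y41.23
G1 X106.43 Y7.85
G1 X145.87 Y58.13
M5
G00 X93.26 Y60.03
M3 S468
G1 X94.50 Y66.87 F1385
G1 X101.05 Y69.21
G1 X106.34 Y64.71
G1 X105.10 Y57.87
G1 X98.55 Y55.53
G1 X93.26 Y60.03
M5
G00 X6.63 Y91.67
M3 S793
G1 X78.31 Y91.67 F1143
G1 X78.31 Y49.22
G1 X6.63 Y49.22
G1 X6.63 Y91.67
M5
G00 X143.54 Y36.89
M3 S468
G1 X121.29 Y33.29 F1385
G1 X103.12 Y34.97
G1 X89.02 Y41.95
G1 X79.00 Y54.22
G1 X73.06 Y71.78
M5
G00 X0.00 Y0.00

viewBox `0 0 157.17 98.20` with mm width/height → 1 unit = 1 mm. Flip: y_m = 98.20 − y_svg.

**Shape 1** — `<polygon>` rectangle, stroke `#008000` → cut (S793, F1143). Machine vertices: (70.11,86.19) → (79.35,86.19) → (79.35,61.86) → (70.11,61.86) → (70.11,86.19). Closed: final G1 returns to the first vertex.

**Shape 2** — `<path>` open polyline, stroke `#000000` → score (S468, F1385). Machine vertices: (58.28,78.31) → (81.69,74.75) → (70.54,39.71) → (7.99,41.23) → (106.43,7.85) → (145.87,58.13). Open path.

**Shape 3** — `<polygon>` regular polygon, stroke `#000000` → score (S468, F1385). Machine vertices: (93.26,60.03) → (94.50,66.87) → (101.05,69.21) → (106.34,64.71) → (105.10,57.87) → (98.55,55.53) → (93.26,60.03). Closed: final G1 returns to the first vertex.

**Shape 4** — `<rect>` rectangle, stroke `#008000` → cut (S793, F1143). Machine vertices: (6.63,91.67) → (78.31,91.67) → (78.31,49.22) → (6.63,49.22) → (6.63,91.67). Closed: final G1 returns to the first vertex.

**Shape 5** — `<path>` quadratic bezier, stroke `#000000` → score (S468, F1385). Control points (SVG): P0=(143.54,61.31), P1=(82.82,76.93), P2=(73.06,26.42); sampled at t=k/5. Machine vertices: (143.54,36.89) → (121.29,33.29) → (103.12,34.97) → (89.02,41.95) → (79.00,54.22) → (73.06,71.78). Open path.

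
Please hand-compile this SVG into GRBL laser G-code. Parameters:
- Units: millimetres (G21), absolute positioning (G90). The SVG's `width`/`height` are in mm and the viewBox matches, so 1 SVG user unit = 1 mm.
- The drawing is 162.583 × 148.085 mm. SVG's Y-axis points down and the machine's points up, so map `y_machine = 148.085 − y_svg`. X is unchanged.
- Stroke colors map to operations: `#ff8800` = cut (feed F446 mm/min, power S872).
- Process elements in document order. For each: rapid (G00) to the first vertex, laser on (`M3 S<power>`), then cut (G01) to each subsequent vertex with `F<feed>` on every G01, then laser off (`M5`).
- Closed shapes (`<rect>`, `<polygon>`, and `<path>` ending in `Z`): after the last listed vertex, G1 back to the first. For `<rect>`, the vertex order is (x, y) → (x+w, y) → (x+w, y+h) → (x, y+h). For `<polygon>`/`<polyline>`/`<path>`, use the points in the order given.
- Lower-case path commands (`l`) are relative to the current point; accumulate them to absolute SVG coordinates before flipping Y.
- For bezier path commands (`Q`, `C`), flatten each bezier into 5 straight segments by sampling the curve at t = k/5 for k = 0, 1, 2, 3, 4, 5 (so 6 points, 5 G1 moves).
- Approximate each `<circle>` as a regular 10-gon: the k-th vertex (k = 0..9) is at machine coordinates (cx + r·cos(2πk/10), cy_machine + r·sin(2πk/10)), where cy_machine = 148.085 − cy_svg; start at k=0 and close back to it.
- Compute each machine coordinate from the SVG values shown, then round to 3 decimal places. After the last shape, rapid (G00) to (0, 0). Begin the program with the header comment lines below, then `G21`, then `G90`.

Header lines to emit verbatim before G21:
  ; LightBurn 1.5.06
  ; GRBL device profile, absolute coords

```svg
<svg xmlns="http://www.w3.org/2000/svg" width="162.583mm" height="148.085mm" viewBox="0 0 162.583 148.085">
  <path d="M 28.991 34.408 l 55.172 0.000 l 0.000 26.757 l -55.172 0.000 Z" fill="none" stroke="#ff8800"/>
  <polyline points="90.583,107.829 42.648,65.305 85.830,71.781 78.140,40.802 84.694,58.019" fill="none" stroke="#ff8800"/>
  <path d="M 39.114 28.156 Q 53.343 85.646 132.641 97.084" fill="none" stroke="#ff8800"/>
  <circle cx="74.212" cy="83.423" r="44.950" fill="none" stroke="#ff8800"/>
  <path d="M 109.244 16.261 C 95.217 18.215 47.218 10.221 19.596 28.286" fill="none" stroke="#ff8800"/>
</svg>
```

viewBox `0 0 162.583 148.085` with mm width/height → 1 unit = 1 mm. Flip: y_m = 148.085 − y_svg.

**Shape 1** — `<path>` rectangle, stroke `#ff8800` → cut (S872, F446). Machine vertices: (28.991,113.677) → (84.163,113.677) → (84.163,86.920) → (28.991,86.920) → (28.991,113.677). Closed: final G1 returns to the first vertex.

**Shape 2** — `<polyline>` open polyline, stroke `#ff8800` → cut (S872, F446). Machine vertices: (90.583,40.256) → (42.648,82.780) → (85.830,76.304) → (78.140,107.283) → (84.694,90.066). Open path.

**Shape 3** — `<path>` quadratic bezier, stroke `#ff8800` → cut (S872, F446). Control points (SVG): P0=(39.114,28.156), P1=(53.343,85.646), P2=(132.641,97.084); sampled at t=k/5. Machine vertices: (39.114,119.929) → (47.408,98.775) → (60.908,81.305) → (79.614,67.520) → (103.525,57.418) → (132.641,51.001). Open path.

**Shape 4** — `<circle>` circle, stroke `#ff8800` → cut (S872, F446). Machine vertices: (119.162,64.662) → (110.577,91.083) → (88.102,107.412) → (60.322,107.412) → (37.847,91.083) → (29.262,64.662) → (37.847,38.241) → (60.322,21.912) → (88.102,21.912) → (110.577,38.241) → (119.162,64.662). Closed: final G1 returns to the first vertex.

**Shape 5** — `<path>` cubic bezier, stroke `#ff8800` → cut (S872, F446). Control points (SVG): P0=(109.244,16.261), P1=(95.217,18.215), P2=(47.218,10.221), P3=(19.596,28.286); sampled at t=k/5. Machine vertices: (109.244,131.824) → (97.186,131.557) → (79.583,131.950) → (59.045,131.273) → (38.180,127.799) → (19.596,119.799). Open path.

; LightBurn 1.5.06
; GRBL device profile, absolute coords
G21
G90
G00 X28.991 Y113.677
M3 S872
G01 X84.163 Y113.677 F446
G01 X84.163 Y86.920 F446
G01 X28.991 Y86.920 F446
G01 X28.991 Y113.677 F446
M5
G00 X90.583 Y40.256
M3 S872
G01 X42.648 Y82.780 F446
G01 X85.830 Y76.304 F446
G01 X78.140 Y107.283 F446
G01 X84.694 Y90.066 F446
M5
G00 X39.114 Y119.929
M3 S872
G01 X47.408 Y98.775 F446
G01 X60.908 Y81.305 F446
G01 X79.614 Y67.520 F446
G01 X103.525 Y57.418 F446
G01 X132.641 Y51.001 F446
M5
G00 X119.162 Y64.662
M3 S872
G01 X110.577 Y91.083 F446
G01 X88.102 Y107.412 F446
G01 X60.322 Y107.412 F446
G01 X37.847 Y91.083 F446
G01 X29.262 Y64.662 F446
G01 X37.847 Y38.241 F446
G01 X60.322 Y21.912 F446
G01 X88.102 Y21.912 F446
G01 X110.577 Y38.241 F446
G01 X119.162 Y64.662 F446
M5
G00 X109.244 Y131.824
M3 S872
G01 X97.186 Y131.557 F446
G01 X79.583 Y131.950 F446
G01 X59.045 Y131.273 F446
G01 X38.180 Y127.799 F446
G01 X19.596 Y119.799 F446
M5
G00 X0.000 Y0.000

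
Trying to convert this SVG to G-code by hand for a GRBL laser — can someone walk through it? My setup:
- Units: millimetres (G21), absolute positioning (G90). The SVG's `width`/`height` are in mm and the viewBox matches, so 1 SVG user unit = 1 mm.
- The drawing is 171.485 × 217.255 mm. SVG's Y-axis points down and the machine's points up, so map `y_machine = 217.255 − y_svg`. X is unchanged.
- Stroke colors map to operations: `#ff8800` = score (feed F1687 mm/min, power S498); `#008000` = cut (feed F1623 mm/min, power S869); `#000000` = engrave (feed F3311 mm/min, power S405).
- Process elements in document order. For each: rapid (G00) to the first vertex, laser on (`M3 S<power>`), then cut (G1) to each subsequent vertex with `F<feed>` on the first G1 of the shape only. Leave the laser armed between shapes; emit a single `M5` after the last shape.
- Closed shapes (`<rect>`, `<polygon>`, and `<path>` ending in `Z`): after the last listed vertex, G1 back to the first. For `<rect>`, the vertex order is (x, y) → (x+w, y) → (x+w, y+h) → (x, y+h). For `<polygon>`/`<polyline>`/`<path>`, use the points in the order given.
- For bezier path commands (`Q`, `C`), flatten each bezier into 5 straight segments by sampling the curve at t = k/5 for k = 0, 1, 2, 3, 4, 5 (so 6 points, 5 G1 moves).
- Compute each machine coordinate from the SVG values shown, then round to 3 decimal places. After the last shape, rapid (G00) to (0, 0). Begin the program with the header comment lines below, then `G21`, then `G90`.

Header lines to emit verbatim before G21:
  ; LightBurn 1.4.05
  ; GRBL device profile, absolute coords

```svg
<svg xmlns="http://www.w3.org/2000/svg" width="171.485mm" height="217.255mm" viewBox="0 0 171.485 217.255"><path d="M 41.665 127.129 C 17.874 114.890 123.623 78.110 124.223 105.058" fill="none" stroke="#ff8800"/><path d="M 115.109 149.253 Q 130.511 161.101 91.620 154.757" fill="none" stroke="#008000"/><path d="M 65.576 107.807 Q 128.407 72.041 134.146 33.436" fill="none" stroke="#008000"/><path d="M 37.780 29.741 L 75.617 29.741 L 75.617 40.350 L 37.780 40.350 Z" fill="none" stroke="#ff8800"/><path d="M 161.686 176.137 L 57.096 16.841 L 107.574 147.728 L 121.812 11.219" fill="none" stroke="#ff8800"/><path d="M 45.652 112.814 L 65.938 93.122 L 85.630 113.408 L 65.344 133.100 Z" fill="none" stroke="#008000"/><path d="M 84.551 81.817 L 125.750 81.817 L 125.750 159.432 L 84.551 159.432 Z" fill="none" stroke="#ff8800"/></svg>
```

; LightBurn 1.4.05
; GRBL device profile, absolute coords
G21
G90
G00 X41.665 Y90.126
M3 S498
G1 X41.058 Y99.708 F1687
G1 X60.275 Y110.943
G1 X88.052 Y119.594
G1 X113.123 Y121.425
G1 X124.223 Y112.197
G00 X115.109 Y68.002
M3 S869
G1 X119.098 Y63.990 F1623
G1 X118.744 Y61.434
G1 X114.046 Y60.334
G1 X105.005 Y60.688
G1 X91.620 Y62.498
G00 X65.576 Y109.448
M3 S869
G1 X88.425 Y123.868 F1623
G1 X106.706 Y138.515
G1 X120.420 Y153.389
G1 X129.567 Y168.491
G1 X134.146 Y183.819
G00 X37.780 Y187.514
M3 S498
G1 X75.617 Y187.514 F1687
G1 X75.617 Y176.905
G1 X37.780 Y176.905
G1 X37.780 Y187.514
G00 X161.686 Y41.118
M3 S498
G1 X57.096 Y200.414 F1687
G1 X107.574 Y69.527
G1 X121.812 Y206.036
G00 X45.652 Y104.441
M3 S869
G1 X65.938 Y124.133 F1623
G1 X85.630 Y103.847
G1 X65.344 Y84.155
G1 X45.652 Y104.441
G00 X84.551 Y135.438
M3 S498
G1 X125.750 Y135.438 F1687
G1 X125.750 Y57.823
G1 X84.551 Y57.823
G1 X84.551 Y135.438
M5
G00 X0.000 Y0.000

1 u = 1 mm; y_m = 217.255 − y.

[1] `<path>` cubic bezier, #ff8800→score S498 F1687: (41.665,90.126) → (41.058,99.708) → (60.275,110.943) → (88.052,119.594) → (113.123,121.425) → (124.223,112.197)

[2] `<path>` quadratic bezier, #008000→cut S869 F1623: (115.109,68.002) → (119.098,63.990) → (118.744,61.434) → (114.046,60.334) → (105.005,60.688) → (91.620,62.498)

[3] `<path>` quadratic bezier, #008000→cut S869 F1623: (65.576,109.448) → (88.425,123.868) → (106.706,138.515) → (120.420,153.389) → (129.567,168.491) → (134.146,183.819)

[4] `<path>` rectangle, #ff8800→score S498 F1687: (37.780,187.514) → (75.617,187.514) → (75.617,176.905) → (37.780,176.905) → (37.780,187.514) (closed)

[5] `<path>` open polyline, #ff8800→score S498 F1687: (161.686,41.118) → (57.096,200.414) → (107.574,69.527) → (121.812,206.036)

[6] `<path>` regular polygon, #008000→cut S869 F1623: (45.652,104.441) → (65.938,124.133) → (85.630,103.847) → (65.344,84.155) → (45.652,104.441) (closed)

[7] `<path>` rectangle, #ff8800→score S498 F1687: (84.551,135.438) → (125.750,135.438) → (125.750,57.823) → (84.551,57.823) → (84.551,135.438) (closed)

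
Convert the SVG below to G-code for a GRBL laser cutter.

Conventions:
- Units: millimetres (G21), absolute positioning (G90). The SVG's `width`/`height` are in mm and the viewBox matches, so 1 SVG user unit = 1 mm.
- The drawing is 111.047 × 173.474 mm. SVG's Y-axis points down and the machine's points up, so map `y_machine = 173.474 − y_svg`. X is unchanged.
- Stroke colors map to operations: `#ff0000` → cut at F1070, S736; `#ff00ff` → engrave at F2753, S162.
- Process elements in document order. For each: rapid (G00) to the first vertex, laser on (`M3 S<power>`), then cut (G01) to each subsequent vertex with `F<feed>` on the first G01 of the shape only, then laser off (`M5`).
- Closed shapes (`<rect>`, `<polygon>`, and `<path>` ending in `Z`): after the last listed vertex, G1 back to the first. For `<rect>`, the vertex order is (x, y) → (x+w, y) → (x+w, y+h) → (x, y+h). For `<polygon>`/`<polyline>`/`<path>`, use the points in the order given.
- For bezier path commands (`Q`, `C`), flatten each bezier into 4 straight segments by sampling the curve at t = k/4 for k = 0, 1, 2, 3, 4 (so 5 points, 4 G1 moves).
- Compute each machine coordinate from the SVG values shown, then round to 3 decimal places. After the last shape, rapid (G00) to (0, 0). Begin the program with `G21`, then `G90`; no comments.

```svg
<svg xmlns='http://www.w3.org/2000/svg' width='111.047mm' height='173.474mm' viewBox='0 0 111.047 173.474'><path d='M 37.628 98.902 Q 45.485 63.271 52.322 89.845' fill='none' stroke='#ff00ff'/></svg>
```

1 u = 1 mm; y_m = 173.474 − y.

[1] `<path>` quadratic bezier, #ff00ff→engrave S162 F2753: (37.628,74.572) → (41.493,88.500) → (45.230,94.652) → (48.840,93.028) → (52.322,83.629)

G21
G90
G00 X37.628 Y74.572
M3 S162
G01 X41.493 Y88.500 F2753
G01 X45.230 Y94.652
G01 X48.840 Y93.028
G01 X52.322 Y83.629
M5
G00 X0.000 Y0.000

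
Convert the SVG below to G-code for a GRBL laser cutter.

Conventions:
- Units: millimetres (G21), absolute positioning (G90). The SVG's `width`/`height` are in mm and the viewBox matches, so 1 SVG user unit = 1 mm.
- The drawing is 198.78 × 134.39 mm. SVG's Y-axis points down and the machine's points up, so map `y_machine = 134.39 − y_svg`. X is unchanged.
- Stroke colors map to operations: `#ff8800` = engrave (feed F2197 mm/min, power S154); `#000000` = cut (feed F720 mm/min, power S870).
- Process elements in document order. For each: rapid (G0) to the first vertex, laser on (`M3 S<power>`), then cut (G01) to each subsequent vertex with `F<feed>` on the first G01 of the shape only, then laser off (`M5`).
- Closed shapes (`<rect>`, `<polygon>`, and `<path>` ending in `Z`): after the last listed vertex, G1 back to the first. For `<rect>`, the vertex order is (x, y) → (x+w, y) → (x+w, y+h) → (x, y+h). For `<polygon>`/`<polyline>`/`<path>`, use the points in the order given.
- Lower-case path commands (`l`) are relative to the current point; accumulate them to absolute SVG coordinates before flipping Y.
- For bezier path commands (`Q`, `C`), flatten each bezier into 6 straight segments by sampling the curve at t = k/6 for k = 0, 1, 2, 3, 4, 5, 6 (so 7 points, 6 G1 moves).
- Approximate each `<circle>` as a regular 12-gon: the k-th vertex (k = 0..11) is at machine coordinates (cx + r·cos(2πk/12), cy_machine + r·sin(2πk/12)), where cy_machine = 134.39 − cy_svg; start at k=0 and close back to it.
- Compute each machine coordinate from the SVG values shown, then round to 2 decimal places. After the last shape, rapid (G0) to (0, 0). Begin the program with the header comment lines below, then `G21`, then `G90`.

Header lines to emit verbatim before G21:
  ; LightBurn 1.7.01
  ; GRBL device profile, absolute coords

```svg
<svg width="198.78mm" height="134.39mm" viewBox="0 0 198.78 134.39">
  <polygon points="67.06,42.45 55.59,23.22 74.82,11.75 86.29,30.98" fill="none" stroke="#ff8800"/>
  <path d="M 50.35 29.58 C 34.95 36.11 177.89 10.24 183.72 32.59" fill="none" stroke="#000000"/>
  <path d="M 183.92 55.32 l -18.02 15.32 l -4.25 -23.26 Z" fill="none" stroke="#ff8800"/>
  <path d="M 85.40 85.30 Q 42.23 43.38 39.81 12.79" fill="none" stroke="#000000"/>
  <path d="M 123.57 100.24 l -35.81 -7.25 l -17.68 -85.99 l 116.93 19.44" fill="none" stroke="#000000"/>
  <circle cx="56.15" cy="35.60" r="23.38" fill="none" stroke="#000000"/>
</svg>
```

; LightBurn 1.7.01
; GRBL device profile, absolute coords
G21
G90
G0 X67.06 Y91.94
M3 S154
G01 X55.59 Y111.17 F2197
G01 X74.82 Y122.64
G01 X86.29 Y103.41
G01 X67.06 Y91.94
M5
G0 X50.35 Y104.81
M3 S870
G01 X54.48 Y103.87 F720
G01 X76.79 Y106.09
G01 X109.07 Y109.24
G01 X143.13 Y111.06
G01 X170.75 Y109.33
G01 X183.72 Y101.80
M5
G0 X183.92 Y79.07
M3 S154
G01 X165.90 Y63.75 F2197
G01 X161.65 Y87.01
G01 X183.92 Y79.07
M5
G0 X85.40 Y49.09
M3 S870
G01 X72.14 Y62.75 F720
G01 X61.15 Y75.78
G01 X52.42 Y88.18
G01 X45.95 Y99.95
G01 X41.75 Y111.09
G01 X39.81 Y121.60
M5
G0 X123.57 Y34.15
M3 S870
G01 X87.76 Y41.40 F720
G01 X70.08 Y127.39
G01 X187.01 Y107.95
M5
G0 X79.53 Y98.79
M3 S870
G01 X76.40 Y110.48 F720
G01 X67.84 Y119.04
G01 X56.15 Y122.17
G01 X44.46 Y119.04
G01 X35.90 Y110.48
G01 X32.77 Y98.79
G01 X35.90 Y87.10
G01 X44.46 Y78.54
G01 X56.15 Y75.41
G01 X67.84 Y78.54
G01 X76.40 Y87.10
G01 X79.53 Y98.79
M5
G0 X0.00 Y0.00

viewBox `0 0 198.78 134.39` with mm width/height → 1 unit = 1 mm. Flip: y_m = 134.39 − y_svg.

**Shape 1** — `<polygon>` regular polygon, stroke `#ff8800` → engrave (S154, F2197). Machine vertices: (67.06,91.94) → (55.59,111.17) → (74.82,122.64) → (86.29,103.41) → (67.06,91.94). Closed: final G1 returns to the first vertex.

**Shape 2** — `<path>` cubic bezier, stroke `#000000` → cut (S870, F720). Control points (SVG): P0=(50.35,29.58), P1=(34.95,36.11), P2=(177.89,10.24), P3=(183.72,32.59); sampled at t=k/6. Machine vertices: (50.35,104.81) → (54.48,103.87) → (76.79,106.09) → (109.07,109.24) → (143.13,111.06) → (170.75,109.33) → (183.72,101.80). Open path.

**Shape 3** — `<path>` regular polygon, stroke `#ff8800` → engrave (S154, F2197). Machine vertices: (183.92,79.07) → (165.90,63.75) → (161.65,87.01) → (183.92,79.07). Closed: final G1 returns to the first vertex.

**Shape 4** — `<path>` quadratic bezier, stroke `#000000` → cut (S870, F720). Control points (SVG): P0=(85.40,85.30), P1=(42.23,43.38), P2=(39.81,12.79); sampled at t=k/6. Machine vertices: (85.40,49.09) → (72.14,62.75) → (61.15,75.78) → (52.42,88.18) → (45.95,99.95) → (41.75,111.09) → (39.81,121.60). Open path.

**Shape 5** — `<path>` open polyline, stroke `#000000` → cut (S870, F720). Machine vertices: (123.57,34.15) → (87.76,41.40) → (70.08,127.39) → (187.01,107.95). Open path.

**Shape 6** — `<circle>` circle, stroke `#000000` → cut (S870, F720). Machine vertices: (79.53,98.79) → (76.40,110.48) → (67.84,119.04) → (56.15,122.17) → (44.46,119.04) → (35.90,110.48) → (32.77,98.79) → (35.90,87.10) → (44.46,78.54) → (56.15,75.41) → (67.84,78.54) → (76.40,87.10) → (79.53,98.79). Closed: final G1 returns to the first vertex.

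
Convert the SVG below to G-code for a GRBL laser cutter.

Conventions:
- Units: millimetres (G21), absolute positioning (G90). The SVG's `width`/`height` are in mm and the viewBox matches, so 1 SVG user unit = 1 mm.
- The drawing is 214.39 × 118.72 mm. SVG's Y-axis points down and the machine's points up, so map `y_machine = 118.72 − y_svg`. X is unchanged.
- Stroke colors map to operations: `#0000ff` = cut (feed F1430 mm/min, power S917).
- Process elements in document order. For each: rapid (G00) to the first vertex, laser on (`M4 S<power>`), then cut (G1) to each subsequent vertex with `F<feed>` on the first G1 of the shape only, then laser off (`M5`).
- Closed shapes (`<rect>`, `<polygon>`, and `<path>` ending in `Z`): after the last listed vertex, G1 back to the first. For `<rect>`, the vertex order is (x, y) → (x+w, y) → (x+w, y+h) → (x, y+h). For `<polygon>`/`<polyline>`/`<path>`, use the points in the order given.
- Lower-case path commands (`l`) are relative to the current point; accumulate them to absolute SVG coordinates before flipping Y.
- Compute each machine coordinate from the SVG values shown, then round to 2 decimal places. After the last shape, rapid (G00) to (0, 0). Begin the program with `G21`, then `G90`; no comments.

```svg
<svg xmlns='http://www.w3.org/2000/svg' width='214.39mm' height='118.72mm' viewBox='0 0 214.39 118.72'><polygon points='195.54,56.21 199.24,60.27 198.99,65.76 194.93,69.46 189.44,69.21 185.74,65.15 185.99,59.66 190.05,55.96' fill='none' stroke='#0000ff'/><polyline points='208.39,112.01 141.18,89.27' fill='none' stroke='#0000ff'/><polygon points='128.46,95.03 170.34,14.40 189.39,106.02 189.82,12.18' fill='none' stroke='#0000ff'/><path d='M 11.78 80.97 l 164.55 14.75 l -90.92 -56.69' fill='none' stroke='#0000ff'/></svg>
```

G21
G90
G00 X195.54 Y62.51
M4 S917
G1 X199.24 Y58.45 F1430
G1 X198.99 Y52.96
G1 X194.93 Y49.26
G1 X189.44 Y49.51
G1 X185.74 Y53.57
G1 X185.99 Y59.06
G1 X190.05 Y62.76
G1 X195.54 Y62.51
M5
G00 X208.39 Y6.71
M4 S917
G1 X141.18 Y29.45 F1430
M5
G00 X128.46 Y23.69
M4 S917
G1 X170.34 Y104.32 F1430
G1 X189.39 Y12.70
G1 X189.82 Y106.54
G1 X128.46 Y23.69
M5
G00 X11.78 Y37.75
M4 S917
G1 X176.33 Y23.00 F1430
G1 X85.41 Y79.69
M5
G00 X0.00 Y0.00

1 u = 1 mm; y_m = 118.72 − y.

[1] `<polygon>` regular polygon, #0000ff→cut S917 F1430: (195.54,62.51) → (199.24,58.45) → (198.99,52.96) → (194.93,49.26) → (189.44,49.51) → (185.74,53.57) → (185.99,59.06) → (190.05,62.76) → (195.54,62.51) (closed)

[2] `<polyline>` line segment, #0000ff→cut S917 F1430: (208.39,6.71) → (141.18,29.45)

[3] `<polygon>` closed polygon, #0000ff→cut S917 F1430: (128.46,23.69) → (170.34,104.32) → (189.39,12.70) → (189.82,106.54) → (128.46,23.69) (closed)

[4] `<path>` open polyline, #0000ff→cut S917 F1430: (11.78,37.75) → (176.33,23.00) → (85.41,79.69)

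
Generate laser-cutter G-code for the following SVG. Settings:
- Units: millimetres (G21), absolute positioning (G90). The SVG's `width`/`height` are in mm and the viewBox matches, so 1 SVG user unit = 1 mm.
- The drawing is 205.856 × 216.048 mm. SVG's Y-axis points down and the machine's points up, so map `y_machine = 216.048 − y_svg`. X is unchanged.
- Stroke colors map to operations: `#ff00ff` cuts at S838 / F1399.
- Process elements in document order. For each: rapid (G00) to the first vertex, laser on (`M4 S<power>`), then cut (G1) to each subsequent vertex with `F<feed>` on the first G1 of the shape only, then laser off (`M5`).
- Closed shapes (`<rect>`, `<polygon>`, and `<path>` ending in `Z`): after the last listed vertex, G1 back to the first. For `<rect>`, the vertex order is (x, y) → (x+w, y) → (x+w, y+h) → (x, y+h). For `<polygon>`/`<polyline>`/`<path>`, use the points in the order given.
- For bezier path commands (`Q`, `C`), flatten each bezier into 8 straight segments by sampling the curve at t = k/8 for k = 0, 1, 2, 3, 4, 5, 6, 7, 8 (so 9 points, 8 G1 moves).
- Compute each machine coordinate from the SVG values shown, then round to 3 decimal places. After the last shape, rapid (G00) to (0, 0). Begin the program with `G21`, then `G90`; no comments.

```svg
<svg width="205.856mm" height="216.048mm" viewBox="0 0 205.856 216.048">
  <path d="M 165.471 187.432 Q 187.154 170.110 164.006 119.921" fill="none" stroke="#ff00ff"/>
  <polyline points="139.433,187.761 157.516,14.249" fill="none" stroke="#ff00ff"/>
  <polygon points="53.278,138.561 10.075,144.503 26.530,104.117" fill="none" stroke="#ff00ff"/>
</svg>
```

Since the viewBox matches the mm dimensions, user units are millimetres directly. The only transform is the Y-flip y_m = 216.048 − y_svg.

Shape 1 is a quadratic bezier drawn with `<path>`. Its stroke #ff00ff means cut at S838, F1399. After flipping Y the toolpath is (165.471,28.616) → (170.191,33.460) → (173.511,39.331) → (175.429,46.229) → (175.946,54.155) → (175.063,63.107) → (172.778,73.087) → (169.093,84.093) → (164.006,96.127).

Shape 2 is a line segment drawn with `<polyline>`. Its stroke #ff00ff means cut at S838, F1399. After flipping Y the toolpath is (139.433,28.287) → (157.516,201.799).

Shape 3 is a regular polygon drawn with `<polygon>`. Its stroke #ff00ff means cut at S838, F1399. After flipping Y the toolpath is (53.278,77.487) → (10.075,71.545) → (26.530,111.931) → (53.278,77.487), returning to the start.

G21
G90
G00 X165.471 Y28.616
M4 S838
G1 X170.191 Y33.460 F1399
G1 X173.511 Y39.331
G1 X175.429 Y46.229
G1 X175.946 Y54.155
G1 X175.063 Y63.107
G1 X172.778 Y73.087
G1 X169.093 Y84.093
G1 X164.006 Y96.127
M5
G00 X139.433 Y28.287
M4 S838
G1 X157.516 Y201.799 F1399
M5
G00 X53.278 Y77.487
M4 S838
G1 X10.075 Y71.545 F1399
G1 X26.530 Y111.931
G1 X53.278 Y77.487
M5
G00 X0.000 Y0.000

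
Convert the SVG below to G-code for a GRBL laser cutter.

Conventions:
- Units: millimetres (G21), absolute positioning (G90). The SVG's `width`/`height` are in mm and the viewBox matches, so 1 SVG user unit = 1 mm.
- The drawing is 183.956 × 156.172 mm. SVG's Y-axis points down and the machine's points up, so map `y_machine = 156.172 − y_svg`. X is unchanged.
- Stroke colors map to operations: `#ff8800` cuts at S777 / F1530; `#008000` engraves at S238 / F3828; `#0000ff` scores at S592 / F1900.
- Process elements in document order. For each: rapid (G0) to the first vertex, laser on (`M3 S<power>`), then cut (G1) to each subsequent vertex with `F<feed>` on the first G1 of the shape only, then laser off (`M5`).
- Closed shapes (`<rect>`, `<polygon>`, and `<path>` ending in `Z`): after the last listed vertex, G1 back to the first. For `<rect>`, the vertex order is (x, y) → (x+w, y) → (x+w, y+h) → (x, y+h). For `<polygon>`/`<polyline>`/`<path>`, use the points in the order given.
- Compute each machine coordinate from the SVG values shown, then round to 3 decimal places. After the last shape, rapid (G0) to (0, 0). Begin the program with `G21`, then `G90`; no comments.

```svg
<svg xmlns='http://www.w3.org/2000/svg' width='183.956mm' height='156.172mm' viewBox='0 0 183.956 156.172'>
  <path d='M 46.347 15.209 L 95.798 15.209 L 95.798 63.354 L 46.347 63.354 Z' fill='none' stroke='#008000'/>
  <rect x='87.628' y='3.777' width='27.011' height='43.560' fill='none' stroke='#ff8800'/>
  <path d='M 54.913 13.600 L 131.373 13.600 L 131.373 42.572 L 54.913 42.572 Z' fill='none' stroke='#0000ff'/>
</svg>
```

G21
G90
G0 X46.347 Y140.963
M3 S238
G1 X95.798 Y140.963 F3828
G1 X95.798 Y92.818
G1 X46.347 Y92.818
G1 X46.347 Y140.963
M5
G0 X87.628 Y152.395
M3 S777
G1 X114.639 Y152.395 F1530
G1 X114.639 Y108.835
G1 X87.628 Y108.835
G1 X87.628 Y152.395
M5
G0 X54.913 Y142.572
M3 S592
G1 X131.373 Y142.572 F1900
G1 X131.373 Y113.600
G1 X54.913 Y113.600
G1 X54.913 Y142.572
M5
G0 X0.000 Y0.000

1 u = 1 mm; y_m = 156.172 − y.

[1] `<path>` rectangle, #008000→engrave S238 F3828: (46.347,140.963) → (95.798,140.963) → (95.798,92.818) → (46.347,92.818) → (46.347,140.963) (closed)

[2] `<rect>` rectangle, #ff8800→cut S777 F1530: (87.628,152.395) → (114.639,152.395) → (114.639,108.835) → (87.628,108.835) → (87.628,152.395) (closed)

[3] `<path>` rectangle, #0000ff→score S592 F1900: (54.913,142.572) → (131.373,142.572) → (131.373,113.600) → (54.913,113.600) → (54.913,142.572) (closed)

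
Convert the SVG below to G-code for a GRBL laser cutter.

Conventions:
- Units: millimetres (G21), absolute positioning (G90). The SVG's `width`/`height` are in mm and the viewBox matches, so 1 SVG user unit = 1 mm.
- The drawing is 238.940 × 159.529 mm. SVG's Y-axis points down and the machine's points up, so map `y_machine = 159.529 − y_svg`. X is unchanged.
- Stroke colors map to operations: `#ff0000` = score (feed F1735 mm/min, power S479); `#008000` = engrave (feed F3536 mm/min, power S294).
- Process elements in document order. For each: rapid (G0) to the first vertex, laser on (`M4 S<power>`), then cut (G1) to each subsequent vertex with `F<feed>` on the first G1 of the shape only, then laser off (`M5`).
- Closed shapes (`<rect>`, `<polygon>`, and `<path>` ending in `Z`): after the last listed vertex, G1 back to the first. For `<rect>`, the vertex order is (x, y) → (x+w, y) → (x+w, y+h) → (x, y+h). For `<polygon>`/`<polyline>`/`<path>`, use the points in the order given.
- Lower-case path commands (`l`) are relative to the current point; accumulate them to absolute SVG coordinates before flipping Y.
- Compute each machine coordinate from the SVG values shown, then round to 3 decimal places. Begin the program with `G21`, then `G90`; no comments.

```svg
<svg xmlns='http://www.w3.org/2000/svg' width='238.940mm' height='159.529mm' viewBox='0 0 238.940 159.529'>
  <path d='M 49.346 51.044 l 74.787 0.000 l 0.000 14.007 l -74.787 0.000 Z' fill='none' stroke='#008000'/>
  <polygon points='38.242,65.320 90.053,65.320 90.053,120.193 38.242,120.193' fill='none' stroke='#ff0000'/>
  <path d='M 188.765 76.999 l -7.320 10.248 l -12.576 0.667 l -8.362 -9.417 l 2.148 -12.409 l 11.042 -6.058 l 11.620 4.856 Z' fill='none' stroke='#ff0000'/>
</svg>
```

G21
G90
G0 X49.346 Y108.485
M4 S294
G1 X124.133 Y108.485 F3536
G1 X124.133 Y94.478
G1 X49.346 Y94.478
G1 X49.346 Y108.485
M5
G0 X38.242 Y94.209
M4 S479
G1 X90.053 Y94.209 F1735
G1 X90.053 Y39.336
G1 X38.242 Y39.336
G1 X38.242 Y94.209
M5
G0 X188.765 Y82.530
M4 S479
G1 X181.445 Y72.282 F1735
G1 X168.869 Y71.615
G1 X160.507 Y81.032
G1 X162.655 Y93.441
G1 X173.697 Y99.499
G1 X185.317 Y94.643
G1 X188.765 Y82.530
M5

Since the viewBox matches the mm dimensions, user units are millimetres directly. The only transform is the Y-flip y_m = 159.529 − y_svg.

Shape 1 is a rectangle drawn with `<path>`. Its stroke #008000 means engrave at S294, F3536. After flipping Y the toolpath is (49.346,108.485) → (124.133,108.485) → (124.133,94.478) → (49.346,94.478) → (49.346,108.485), returning to the start.

Shape 2 is a rectangle drawn with `<polygon>`. Its stroke #ff0000 means score at S479, F1735. After flipping Y the toolpath is (38.242,94.209) → (90.053,94.209) → (90.053,39.336) → (38.242,39.336) → (38.242,94.209), returning to the start.

Shape 3 is a regular polygon drawn with `<path>`. Its stroke #ff0000 means score at S479, F1735. After flipping Y the toolpath is (188.765,82.530) → (181.445,72.282) → (168.869,71.615) → (160.507,81.032) → (162.655,93.441) → (173.697,99.499) → (185.317,94.643) → (188.765,82.530), returning to the start.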